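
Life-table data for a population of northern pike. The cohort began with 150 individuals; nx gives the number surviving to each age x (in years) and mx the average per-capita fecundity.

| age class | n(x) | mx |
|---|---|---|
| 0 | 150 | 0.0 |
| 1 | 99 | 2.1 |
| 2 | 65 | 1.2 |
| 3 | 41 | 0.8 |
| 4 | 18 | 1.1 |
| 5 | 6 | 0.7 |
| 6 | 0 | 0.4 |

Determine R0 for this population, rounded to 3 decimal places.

2.285

lx = nx/n0 = nx/150: 1, 0.66, 0.43333…, 0.27333…, 0.12, 0.04, 0
lx·mx by age: 0, 1.386, 0.52…, 0.218667…, 0.132, 0.028, 0
R0 = Σ lx·mx = 2.284667… → 2.285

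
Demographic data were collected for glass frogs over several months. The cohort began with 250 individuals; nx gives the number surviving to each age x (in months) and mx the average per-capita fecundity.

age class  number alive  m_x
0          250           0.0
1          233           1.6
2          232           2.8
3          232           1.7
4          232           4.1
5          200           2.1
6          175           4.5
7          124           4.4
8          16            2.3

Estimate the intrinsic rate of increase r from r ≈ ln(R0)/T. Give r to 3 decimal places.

0.664

lx = nx/n0 = nx/250: 1, 0.932, 0.928, 0.928, 0.928, 0.8, 0.7, 0.496, 0.064
R0 = Σ lx·mx = 0 + 1.4912 + 2.5984 + 1.5776 + 3.8048 + 1.68 + 3.15 + 2.1824 + 0.1472 = 16.6316
Σ x·lx·mx = 70.3944; T = 70.3944/16.6316 = 4.23257…
r ≈ ln(R0)/T = ln(16.6316)/4.23257… = 0.66421… → 0.664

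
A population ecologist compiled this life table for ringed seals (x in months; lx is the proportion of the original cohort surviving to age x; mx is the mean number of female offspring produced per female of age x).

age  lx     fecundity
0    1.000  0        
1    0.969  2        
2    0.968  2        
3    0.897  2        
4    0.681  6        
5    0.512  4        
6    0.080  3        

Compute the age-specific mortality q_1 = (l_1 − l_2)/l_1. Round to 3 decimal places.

0.001

q_1 = (l_1 − l_2) / l_1 = (0.969 − 0.968) / 0.969
     = 0.001 / 0.969 = 0.001032… → 0.001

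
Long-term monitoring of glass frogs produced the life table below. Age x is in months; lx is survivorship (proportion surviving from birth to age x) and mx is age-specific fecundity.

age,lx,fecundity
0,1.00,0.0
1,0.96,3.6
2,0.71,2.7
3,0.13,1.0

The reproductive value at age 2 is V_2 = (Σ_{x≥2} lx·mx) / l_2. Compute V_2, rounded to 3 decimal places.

lx·mx for x ≥ 2: 1.917, 0.13 → sum = 2.047
V_2 = 2.047 / l_2 = 2.047 / 0.71 = 2.883099… → 2.883

2.883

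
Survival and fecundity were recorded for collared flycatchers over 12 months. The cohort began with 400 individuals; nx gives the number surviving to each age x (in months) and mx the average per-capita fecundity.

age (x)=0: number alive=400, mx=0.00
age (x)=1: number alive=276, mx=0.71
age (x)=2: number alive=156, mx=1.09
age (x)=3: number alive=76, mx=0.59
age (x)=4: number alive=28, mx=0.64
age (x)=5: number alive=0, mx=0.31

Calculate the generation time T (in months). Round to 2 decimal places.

1.73

lx = nx/n0 = nx/400: 1, 0.69, 0.39, 0.19, 0.07, 0
lx·mx: 0, 0.4899, 0.4251, 0.1121, 0.0448, 0 → R0 = 1.0719
x·lx·mx: 0, 0.4899, 0.8502, 0.3363, 0.1792, 0 → Σ = 1.8556
T = 1.8556 / 1.0719 = 1.731132… → 1.73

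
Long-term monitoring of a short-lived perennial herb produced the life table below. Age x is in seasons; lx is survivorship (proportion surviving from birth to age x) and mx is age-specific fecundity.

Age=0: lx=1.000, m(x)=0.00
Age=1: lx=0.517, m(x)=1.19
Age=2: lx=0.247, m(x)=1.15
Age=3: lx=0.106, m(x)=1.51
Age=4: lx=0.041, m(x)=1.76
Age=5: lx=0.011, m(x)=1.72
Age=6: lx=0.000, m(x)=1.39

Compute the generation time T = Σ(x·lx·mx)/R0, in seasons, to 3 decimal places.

1.779

lx·mx: 0, 0.61523, 0.28405, 0.16006, 0.07216, 0.01892, 0 → R0 = 1.15042
x·lx·mx: 0, 0.61523, 0.5681, 0.48018, 0.28864, 0.0946, 0 → Σ = 2.04675
T = 2.04675 / 1.15042 = 1.779133… → 1.779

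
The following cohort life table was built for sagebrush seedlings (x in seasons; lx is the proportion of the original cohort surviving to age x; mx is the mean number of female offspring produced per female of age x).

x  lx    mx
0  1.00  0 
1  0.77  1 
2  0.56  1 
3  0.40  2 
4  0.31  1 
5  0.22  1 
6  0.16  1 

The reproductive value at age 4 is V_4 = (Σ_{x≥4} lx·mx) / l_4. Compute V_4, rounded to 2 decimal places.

2.23

lx·mx for x ≥ 4: 0.31, 0.22, 0.16 → sum = 0.69
V_4 = 0.69 / l_4 = 0.69 / 0.31 = 2.225806… → 2.23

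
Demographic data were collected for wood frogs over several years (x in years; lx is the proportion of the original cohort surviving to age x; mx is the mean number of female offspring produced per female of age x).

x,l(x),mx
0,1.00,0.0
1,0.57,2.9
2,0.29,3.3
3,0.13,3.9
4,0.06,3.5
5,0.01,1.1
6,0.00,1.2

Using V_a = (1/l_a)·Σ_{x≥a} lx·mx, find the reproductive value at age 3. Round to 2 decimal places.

5.60

lx·mx for x ≥ 3: 0.507, 0.21, 0.011, 0 → sum = 0.728
V_3 = 0.728 / l_3 = 0.728 / 0.13 = 5.6 → 5.60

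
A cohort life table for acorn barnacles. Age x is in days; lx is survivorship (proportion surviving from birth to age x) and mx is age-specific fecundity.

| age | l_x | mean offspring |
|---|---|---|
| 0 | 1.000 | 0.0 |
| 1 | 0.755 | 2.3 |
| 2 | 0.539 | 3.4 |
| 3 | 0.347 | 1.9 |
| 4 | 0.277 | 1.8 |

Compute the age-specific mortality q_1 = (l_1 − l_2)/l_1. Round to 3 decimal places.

q_1 = (l_1 − l_2) / l_1 = (0.755 − 0.539) / 0.755
     = 0.216 / 0.755 = 0.286093… → 0.286

0.286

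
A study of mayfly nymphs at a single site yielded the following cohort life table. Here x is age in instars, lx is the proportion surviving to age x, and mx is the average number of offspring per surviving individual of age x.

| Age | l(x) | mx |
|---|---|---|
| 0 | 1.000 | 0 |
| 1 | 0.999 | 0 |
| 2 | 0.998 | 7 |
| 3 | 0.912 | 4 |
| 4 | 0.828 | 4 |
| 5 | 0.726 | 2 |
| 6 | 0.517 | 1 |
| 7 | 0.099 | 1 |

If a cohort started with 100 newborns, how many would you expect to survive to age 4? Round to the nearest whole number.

Expected survivors = N0 · l_4 = 100 × 0.828 = 82.8 → 83

83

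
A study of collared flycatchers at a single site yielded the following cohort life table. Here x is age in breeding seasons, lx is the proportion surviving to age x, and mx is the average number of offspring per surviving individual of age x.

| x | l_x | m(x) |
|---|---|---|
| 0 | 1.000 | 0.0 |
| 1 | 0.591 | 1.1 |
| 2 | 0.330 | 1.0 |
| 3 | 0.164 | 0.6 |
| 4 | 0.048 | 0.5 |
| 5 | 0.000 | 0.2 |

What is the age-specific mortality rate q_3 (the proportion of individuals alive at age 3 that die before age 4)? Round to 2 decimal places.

q_3 = (l_3 − l_4) / l_3 = (0.164 − 0.048) / 0.164
     = 0.116 / 0.164 = 0.707317… → 0.71

0.71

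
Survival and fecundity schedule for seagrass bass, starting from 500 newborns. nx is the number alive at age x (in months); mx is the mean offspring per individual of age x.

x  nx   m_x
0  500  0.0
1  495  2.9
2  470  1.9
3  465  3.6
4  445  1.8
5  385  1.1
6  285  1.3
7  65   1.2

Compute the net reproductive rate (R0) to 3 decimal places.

11.351

lx = nx/n0 = nx/500: 1, 0.99, 0.94, 0.93, 0.89, 0.77, 0.57, 0.13
lx·mx by age: 0, 2.871, 1.786, 3.348, 1.602, 0.847, 0.741, 0.156
R0 = Σ lx·mx = 11.351 → 11.351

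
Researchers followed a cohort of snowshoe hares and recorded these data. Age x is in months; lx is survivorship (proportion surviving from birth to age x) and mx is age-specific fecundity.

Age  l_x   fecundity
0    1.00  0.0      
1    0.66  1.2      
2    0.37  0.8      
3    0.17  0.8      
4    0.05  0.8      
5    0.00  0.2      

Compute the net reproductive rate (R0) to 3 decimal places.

1.264

lx·mx by age: 0, 0.792, 0.296, 0.136, 0.04, 0
R0 = Σ lx·mx = 1.264 → 1.264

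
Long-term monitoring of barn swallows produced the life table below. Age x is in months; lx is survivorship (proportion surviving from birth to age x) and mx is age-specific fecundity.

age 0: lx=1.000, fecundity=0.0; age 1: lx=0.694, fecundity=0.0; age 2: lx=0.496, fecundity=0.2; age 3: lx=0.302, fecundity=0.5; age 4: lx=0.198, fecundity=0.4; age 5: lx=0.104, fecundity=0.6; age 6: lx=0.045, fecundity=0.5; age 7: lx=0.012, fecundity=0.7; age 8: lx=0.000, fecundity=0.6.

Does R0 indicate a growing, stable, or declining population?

declining

R0 = Σ lx·mx = 0 + 0 + 0.0992 + 0.151 + 0.0792 + 0.0624 + 0.0225 + 0.0084 + 0 = 0.4227
R0 < 1, so the population is declining.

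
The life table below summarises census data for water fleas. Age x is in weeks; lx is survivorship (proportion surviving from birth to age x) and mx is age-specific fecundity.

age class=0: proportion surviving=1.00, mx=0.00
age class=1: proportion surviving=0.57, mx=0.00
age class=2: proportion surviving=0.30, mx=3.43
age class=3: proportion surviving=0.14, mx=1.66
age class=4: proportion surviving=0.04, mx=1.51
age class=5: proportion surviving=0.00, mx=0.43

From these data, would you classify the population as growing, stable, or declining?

growing

R0 = Σ lx·mx = 0 + 0 + 1.029 + 0.2324 + 0.0604 + 0 = 1.3218
R0 > 1, so the population is growing.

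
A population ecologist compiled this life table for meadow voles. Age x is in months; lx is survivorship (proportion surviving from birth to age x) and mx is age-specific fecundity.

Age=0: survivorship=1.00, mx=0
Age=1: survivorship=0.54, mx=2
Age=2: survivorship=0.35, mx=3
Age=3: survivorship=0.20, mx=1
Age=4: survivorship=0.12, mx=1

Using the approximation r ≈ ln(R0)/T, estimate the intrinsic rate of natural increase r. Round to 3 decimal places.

R0 = Σ lx·mx = 0 + 1.08 + 1.05 + 0.2 + 0.12 = 2.45
Σ x·lx·mx = 4.26; T = 4.26/2.45 = 1.73878…
r ≈ ln(R0)/T = ln(2.45)/1.73878… = 0.51536… → 0.515

0.515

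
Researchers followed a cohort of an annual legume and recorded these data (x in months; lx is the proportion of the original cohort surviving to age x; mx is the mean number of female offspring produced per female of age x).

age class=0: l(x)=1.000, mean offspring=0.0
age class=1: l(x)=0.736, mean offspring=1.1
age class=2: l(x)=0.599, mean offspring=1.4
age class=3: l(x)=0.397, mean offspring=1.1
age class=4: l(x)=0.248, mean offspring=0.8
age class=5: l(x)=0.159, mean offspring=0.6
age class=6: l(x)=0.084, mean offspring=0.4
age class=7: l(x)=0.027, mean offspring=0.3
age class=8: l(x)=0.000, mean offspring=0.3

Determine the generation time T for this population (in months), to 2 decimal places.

lx·mx: 0, 0.8096, 0.8386, 0.4367, 0.1984, 0.0954, 0.0336, 0.0081, 0 → R0 = 2.4204
x·lx·mx: 0, 0.8096, 1.6772, 1.3101, 0.7936, 0.477, 0.2016, 0.0567, 0 → Σ = 5.3258
T = 5.3258 / 2.4204 = 2.20038… → 2.20

2.20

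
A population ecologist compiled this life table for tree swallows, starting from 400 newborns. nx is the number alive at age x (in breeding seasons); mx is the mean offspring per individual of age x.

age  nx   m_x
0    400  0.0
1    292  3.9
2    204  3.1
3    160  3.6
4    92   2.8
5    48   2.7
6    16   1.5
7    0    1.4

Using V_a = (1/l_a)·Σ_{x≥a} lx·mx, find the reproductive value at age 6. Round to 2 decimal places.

1.50

lx = nx/n0 = nx/400: 1, 0.73, 0.51, 0.4, 0.23, 0.12, 0.04, 0
lx·mx for x ≥ 6: 0.06, 0 → sum = 0.06
V_6 = 0.06 / l_6 = 0.06 / 0.04 = 1.5 → 1.50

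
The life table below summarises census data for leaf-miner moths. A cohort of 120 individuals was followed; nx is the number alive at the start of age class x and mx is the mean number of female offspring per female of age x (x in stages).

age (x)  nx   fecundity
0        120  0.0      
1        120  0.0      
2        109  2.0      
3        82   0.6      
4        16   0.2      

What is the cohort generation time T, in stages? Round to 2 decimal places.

lx = nx/n0 = nx/120: 1, 1, 0.90833…, 0.68333…, 0.13333…
lx·mx: 0, 0, 1.816667…, 0.41…, 0.026667… → R0 = 2.253333…
x·lx·mx: 0, 0, 3.633333…, 1.23…, 0.106667… → Σ = 4.97…
T = 4.97… / 2.253333… = 2.205621… → 2.21

2.21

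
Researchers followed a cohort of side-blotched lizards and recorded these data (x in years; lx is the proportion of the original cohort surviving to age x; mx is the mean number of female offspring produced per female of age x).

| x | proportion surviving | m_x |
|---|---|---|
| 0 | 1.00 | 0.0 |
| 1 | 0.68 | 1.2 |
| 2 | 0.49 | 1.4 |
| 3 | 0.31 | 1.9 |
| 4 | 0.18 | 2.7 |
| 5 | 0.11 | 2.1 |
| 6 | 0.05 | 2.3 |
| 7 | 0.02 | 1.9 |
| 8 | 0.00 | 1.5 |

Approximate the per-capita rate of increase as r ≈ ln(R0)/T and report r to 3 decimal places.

0.401

R0 = Σ lx·mx = 0 + 0.816 + 0.686 + 0.589 + 0.486 + 0.231 + 0.115 + 0.038 + 0 = 2.961
Σ x·lx·mx = 8.01; T = 8.01/2.961 = 2.70517…
r ≈ ln(R0)/T = ln(2.961)/2.70517… = 0.40128… → 0.401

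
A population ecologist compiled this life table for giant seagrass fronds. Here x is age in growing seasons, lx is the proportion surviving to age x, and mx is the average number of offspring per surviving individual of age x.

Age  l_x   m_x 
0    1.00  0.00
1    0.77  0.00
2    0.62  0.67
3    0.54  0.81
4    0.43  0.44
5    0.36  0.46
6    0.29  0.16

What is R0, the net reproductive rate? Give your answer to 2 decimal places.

lx·mx by age: 0, 0, 0.4154, 0.4374, 0.1892, 0.1656, 0.0464
R0 = Σ lx·mx = 1.254 → 1.25

1.25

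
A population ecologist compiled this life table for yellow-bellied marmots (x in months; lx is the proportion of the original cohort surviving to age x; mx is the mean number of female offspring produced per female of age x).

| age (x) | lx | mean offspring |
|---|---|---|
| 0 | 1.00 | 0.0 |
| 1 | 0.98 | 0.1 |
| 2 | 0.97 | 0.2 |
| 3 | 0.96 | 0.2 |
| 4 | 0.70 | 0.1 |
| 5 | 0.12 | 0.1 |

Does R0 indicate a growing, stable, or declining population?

R0 = Σ lx·mx = 0 + 0.098 + 0.194 + 0.192 + 0.07 + 0.012 = 0.566
R0 < 1, so the population is declining.

declining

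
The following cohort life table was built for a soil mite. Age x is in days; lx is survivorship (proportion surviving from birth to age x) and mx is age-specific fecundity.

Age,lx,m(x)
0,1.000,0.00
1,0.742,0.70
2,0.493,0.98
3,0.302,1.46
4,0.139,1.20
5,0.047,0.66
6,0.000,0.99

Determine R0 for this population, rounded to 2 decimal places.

lx·mx by age: 0, 0.5194, 0.48314, 0.44092, 0.1668, 0.03102, 0
R0 = Σ lx·mx = 1.64128 → 1.64

1.64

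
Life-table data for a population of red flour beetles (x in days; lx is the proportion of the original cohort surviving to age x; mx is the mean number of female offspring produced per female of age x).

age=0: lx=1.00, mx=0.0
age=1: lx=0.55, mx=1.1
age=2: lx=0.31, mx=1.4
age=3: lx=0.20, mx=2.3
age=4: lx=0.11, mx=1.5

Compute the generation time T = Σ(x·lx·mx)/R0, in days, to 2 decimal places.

2.11

lx·mx: 0, 0.605, 0.434, 0.46, 0.165 → R0 = 1.664
x·lx·mx: 0, 0.605, 0.868, 1.38, 0.66 → Σ = 3.513
T = 3.513 / 1.664 = 2.111178… → 2.11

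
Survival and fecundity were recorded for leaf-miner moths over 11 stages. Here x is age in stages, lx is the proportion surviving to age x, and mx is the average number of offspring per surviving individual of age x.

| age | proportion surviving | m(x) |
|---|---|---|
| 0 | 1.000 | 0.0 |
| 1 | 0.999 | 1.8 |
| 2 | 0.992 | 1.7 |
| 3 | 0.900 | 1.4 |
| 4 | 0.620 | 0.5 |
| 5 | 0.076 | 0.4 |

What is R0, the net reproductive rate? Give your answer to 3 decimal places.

5.085

lx·mx by age: 0, 1.7982, 1.6864, 1.26, 0.31, 0.0304
R0 = Σ lx·mx = 5.085 → 5.085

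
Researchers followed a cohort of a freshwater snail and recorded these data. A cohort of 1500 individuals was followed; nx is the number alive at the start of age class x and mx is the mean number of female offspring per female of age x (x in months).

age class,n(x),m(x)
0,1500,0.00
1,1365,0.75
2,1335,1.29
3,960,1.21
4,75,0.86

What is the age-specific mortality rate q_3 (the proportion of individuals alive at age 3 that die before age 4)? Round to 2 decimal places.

lx = nx/n0 = nx/1500: 1, 0.91, 0.89, 0.64, 0.05
q_3 = (l_3 − l_4) / l_3 = (0.64 − 0.05) / 0.64
     = 0.59 / 0.64 = 0.921875 → 0.92

0.92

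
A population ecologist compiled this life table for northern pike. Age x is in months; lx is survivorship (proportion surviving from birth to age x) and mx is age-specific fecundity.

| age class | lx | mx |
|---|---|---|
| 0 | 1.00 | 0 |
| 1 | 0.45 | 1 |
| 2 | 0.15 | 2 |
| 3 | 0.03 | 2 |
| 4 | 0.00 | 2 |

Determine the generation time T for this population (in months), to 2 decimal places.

lx·mx: 0, 0.45, 0.3, 0.06, 0 → R0 = 0.81
x·lx·mx: 0, 0.45, 0.6, 0.18, 0 → Σ = 1.23
T = 1.23 / 0.81 = 1.518519… → 1.52

1.52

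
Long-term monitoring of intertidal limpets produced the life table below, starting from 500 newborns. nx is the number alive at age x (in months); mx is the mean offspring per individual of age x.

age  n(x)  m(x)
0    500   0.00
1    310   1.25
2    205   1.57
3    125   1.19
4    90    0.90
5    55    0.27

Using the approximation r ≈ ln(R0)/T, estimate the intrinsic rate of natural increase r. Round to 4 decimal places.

lx = nx/n0 = nx/500: 1, 0.62, 0.41, 0.25, 0.18, 0.11
R0 = Σ lx·mx = 0 + 0.775 + 0.6437 + 0.2975 + 0.162 + 0.0297 = 1.9079
Σ x·lx·mx = 3.7514; T = 3.7514/1.9079 = 1.96625…
r ≈ ln(R0)/T = ln(1.9079)/1.96625… = 0.328547… → 0.3285

0.3285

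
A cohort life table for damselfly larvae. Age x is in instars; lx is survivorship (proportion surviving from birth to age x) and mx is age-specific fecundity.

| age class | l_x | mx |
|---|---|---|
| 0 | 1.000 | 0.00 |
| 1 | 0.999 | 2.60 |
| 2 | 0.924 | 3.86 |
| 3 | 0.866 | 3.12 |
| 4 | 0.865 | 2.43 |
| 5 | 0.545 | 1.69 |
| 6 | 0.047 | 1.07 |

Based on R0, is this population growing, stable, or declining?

growing

R0 = Σ lx·mx = 0 + 2.5974 + 3.56664 + 2.70192 + 2.10195 + 0.92105 + 0.05029 = 11.93925
R0 > 1, so the population is growing.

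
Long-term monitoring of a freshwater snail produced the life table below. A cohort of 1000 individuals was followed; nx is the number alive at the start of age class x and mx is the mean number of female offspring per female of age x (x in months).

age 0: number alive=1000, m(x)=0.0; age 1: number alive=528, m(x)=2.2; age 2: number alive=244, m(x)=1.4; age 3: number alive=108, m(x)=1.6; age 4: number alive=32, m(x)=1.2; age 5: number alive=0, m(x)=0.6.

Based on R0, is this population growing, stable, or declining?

lx = nx/n0 = nx/1000: 1, 0.528, 0.244, 0.108, 0.032, 0
R0 = Σ lx·mx = 0 + 1.1616 + 0.3416 + 0.1728 + 0.0384 + 0 = 1.7144
R0 > 1, so the population is growing.

growing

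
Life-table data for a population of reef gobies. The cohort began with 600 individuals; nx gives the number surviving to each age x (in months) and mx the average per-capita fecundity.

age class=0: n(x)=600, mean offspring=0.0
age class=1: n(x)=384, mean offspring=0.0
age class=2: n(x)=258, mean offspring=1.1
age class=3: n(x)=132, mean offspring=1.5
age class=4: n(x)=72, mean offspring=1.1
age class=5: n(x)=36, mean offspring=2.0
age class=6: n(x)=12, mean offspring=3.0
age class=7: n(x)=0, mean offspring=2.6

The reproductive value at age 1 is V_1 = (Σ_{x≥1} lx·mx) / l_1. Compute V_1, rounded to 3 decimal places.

lx = nx/n0 = nx/600: 1, 0.64, 0.43, 0.22, 0.12, 0.06, 0.02, 0
lx·mx for x ≥ 1: 0, 0.473, 0.33, 0.132, 0.12, 0.06, 0 → sum = 1.115
V_1 = 1.115 / l_1 = 1.115 / 0.64 = 1.742188… → 1.742

1.742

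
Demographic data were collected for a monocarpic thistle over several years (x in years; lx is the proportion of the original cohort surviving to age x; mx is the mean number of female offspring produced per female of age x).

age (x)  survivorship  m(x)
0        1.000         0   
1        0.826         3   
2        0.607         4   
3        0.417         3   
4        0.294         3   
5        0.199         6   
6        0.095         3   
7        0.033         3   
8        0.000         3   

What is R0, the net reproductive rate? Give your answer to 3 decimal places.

8.617

lx·mx by age: 0, 2.478, 2.428, 1.251, 0.882, 1.194, 0.285, 0.099, 0
R0 = Σ lx·mx = 8.617 → 8.617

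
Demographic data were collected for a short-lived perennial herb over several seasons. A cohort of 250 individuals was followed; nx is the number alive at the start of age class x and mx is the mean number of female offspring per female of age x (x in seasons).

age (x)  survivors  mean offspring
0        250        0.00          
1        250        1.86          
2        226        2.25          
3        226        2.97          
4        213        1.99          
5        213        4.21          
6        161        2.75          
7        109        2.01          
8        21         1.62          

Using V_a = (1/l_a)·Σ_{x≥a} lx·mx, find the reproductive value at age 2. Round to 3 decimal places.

lx = nx/n0 = nx/250: 1, 1, 0.904, 0.904, 0.852, 0.852, 0.644, 0.436, 0.084
lx·mx for x ≥ 2: 2.034, 2.68488, 1.69548, 3.58692, 1.771, 0.87636, 0.13608 → sum = 12.78472
V_2 = 12.78472 / l_2 = 12.78472 / 0.904 = 14.142389… → 14.142

14.142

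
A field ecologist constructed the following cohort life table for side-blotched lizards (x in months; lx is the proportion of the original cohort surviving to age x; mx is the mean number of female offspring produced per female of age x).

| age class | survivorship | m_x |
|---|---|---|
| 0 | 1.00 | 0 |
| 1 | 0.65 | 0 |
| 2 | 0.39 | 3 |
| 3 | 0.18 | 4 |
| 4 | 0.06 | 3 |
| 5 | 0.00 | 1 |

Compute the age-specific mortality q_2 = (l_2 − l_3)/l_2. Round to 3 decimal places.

0.538

q_2 = (l_2 − l_3) / l_2 = (0.39 − 0.18) / 0.39
     = 0.21 / 0.39 = 0.538462… → 0.538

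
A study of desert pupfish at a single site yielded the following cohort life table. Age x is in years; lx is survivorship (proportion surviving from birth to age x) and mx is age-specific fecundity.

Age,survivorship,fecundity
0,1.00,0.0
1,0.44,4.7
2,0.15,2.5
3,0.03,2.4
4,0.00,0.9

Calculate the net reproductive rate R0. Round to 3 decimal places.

lx·mx by age: 0, 2.068, 0.375, 0.072, 0
R0 = Σ lx·mx = 2.515 → 2.515

2.515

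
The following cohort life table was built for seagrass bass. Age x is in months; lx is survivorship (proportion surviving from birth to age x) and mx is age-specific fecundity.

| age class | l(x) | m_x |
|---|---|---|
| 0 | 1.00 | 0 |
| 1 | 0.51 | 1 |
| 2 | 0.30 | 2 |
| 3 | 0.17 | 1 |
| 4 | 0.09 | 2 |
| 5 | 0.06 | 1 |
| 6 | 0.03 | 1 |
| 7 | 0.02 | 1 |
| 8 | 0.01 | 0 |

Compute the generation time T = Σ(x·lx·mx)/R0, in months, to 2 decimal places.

2.27

lx·mx: 0, 0.51, 0.6, 0.17, 0.18, 0.06, 0.03, 0.02, 0 → R0 = 1.57
x·lx·mx: 0, 0.51, 1.2, 0.51, 0.72, 0.3, 0.18, 0.14, 0 → Σ = 3.56
T = 3.56 / 1.57 = 2.267516… → 2.27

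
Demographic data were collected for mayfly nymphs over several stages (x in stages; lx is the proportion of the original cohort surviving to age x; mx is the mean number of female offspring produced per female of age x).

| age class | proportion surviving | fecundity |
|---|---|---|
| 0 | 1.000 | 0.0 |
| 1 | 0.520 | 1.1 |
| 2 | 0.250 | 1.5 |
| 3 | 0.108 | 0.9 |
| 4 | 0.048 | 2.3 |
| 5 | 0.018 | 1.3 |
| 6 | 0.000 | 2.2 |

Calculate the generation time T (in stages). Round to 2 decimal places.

lx·mx: 0, 0.572, 0.375, 0.0972, 0.1104, 0.0234, 0 → R0 = 1.178
x·lx·mx: 0, 0.572, 0.75, 0.2916, 0.4416, 0.117, 0 → Σ = 2.1722
T = 2.1722 / 1.178 = 1.843973… → 1.84

1.84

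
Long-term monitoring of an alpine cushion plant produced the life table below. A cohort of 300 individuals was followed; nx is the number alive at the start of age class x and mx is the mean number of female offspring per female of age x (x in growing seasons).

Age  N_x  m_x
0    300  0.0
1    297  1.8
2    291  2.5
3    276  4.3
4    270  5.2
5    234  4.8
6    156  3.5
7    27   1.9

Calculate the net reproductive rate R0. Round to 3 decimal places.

lx = nx/n0 = nx/300: 1, 0.99, 0.97, 0.92, 0.9, 0.78, 0.52, 0.09
lx·mx by age: 0, 1.782, 2.425, 3.956, 4.68, 3.744, 1.82, 0.171
R0 = Σ lx·mx = 18.578 → 18.578

18.578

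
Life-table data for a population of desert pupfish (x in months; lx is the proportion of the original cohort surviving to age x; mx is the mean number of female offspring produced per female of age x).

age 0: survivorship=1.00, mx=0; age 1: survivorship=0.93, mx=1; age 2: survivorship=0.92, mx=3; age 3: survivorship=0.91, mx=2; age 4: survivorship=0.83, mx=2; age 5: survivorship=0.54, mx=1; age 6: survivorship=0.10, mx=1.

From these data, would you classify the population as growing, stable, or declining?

R0 = Σ lx·mx = 0 + 0.93 + 2.76 + 1.82 + 1.66 + 0.54 + 0.1 = 7.81
R0 > 1, so the population is growing.

growing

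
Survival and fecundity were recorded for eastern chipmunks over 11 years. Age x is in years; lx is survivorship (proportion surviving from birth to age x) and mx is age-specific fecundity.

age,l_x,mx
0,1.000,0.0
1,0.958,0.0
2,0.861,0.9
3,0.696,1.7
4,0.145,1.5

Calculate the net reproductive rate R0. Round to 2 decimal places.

lx·mx by age: 0, 0, 0.7749, 1.1832, 0.2175
R0 = Σ lx·mx = 2.1756 → 2.18

2.18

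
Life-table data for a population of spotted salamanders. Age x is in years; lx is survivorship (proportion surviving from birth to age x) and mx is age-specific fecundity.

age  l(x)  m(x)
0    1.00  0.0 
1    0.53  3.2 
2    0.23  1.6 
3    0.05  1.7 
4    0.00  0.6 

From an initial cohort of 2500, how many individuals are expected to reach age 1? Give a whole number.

Expected survivors = N0 · l_1 = 2500 × 0.53 = 1325 → 1325

1325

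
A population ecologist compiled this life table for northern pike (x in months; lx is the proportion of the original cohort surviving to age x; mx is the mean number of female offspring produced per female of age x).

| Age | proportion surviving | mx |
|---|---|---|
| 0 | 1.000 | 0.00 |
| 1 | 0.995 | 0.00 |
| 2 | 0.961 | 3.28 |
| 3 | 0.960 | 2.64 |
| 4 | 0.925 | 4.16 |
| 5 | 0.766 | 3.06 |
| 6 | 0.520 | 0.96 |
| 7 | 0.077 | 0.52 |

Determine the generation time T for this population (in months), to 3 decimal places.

lx·mx: 0, 0, 3.15208, 2.5344, 3.848, 2.34396, 0.4992, 0.04004 → R0 = 12.41768
x·lx·mx: 0, 0, 6.30416, 7.6032, 15.392, 11.7198, 2.9952, 0.28028 → Σ = 44.29464
T = 44.29464 / 12.41768 = 3.567062… → 3.567

3.567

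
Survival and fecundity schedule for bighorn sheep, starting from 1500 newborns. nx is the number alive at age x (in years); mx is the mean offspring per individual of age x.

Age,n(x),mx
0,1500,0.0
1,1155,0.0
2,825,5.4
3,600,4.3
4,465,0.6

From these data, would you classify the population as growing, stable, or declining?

growing

lx = nx/n0 = nx/1500: 1, 0.77, 0.55, 0.4, 0.31
R0 = Σ lx·mx = 0 + 0 + 2.97 + 1.72 + 0.186 = 4.876
R0 > 1, so the population is growing.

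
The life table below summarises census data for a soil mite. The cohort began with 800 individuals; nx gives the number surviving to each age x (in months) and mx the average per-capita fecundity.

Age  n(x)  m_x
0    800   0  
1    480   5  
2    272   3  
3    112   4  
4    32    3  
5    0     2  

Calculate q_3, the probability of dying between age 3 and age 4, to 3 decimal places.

0.714

lx = nx/n0 = nx/800: 1, 0.6, 0.34, 0.14, 0.04, 0
q_3 = (l_3 − l_4) / l_3 = (0.14 − 0.04) / 0.14
     = 0.1 / 0.14 = 0.714286… → 0.714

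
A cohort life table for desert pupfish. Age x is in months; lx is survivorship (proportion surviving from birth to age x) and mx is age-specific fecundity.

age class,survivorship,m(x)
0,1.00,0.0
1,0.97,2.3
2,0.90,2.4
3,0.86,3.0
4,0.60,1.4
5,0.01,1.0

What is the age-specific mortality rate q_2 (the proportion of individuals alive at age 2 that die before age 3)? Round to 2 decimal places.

q_2 = (l_2 − l_3) / l_2 = (0.9 − 0.86) / 0.9
     = 0.04 / 0.9 = 0.044444… → 0.04

0.04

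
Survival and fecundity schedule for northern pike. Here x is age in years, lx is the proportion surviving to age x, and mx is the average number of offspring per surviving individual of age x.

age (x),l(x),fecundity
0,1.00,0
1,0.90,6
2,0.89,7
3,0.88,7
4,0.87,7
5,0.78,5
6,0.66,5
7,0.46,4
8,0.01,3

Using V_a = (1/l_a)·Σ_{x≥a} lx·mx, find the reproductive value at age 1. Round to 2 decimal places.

lx·mx for x ≥ 1: 5.4, 6.23, 6.16, 6.09, 3.9, 3.3, 1.84, 0.03 → sum = 32.95
V_1 = 32.95 / l_1 = 32.95 / 0.9 = 36.611111… → 36.61

36.61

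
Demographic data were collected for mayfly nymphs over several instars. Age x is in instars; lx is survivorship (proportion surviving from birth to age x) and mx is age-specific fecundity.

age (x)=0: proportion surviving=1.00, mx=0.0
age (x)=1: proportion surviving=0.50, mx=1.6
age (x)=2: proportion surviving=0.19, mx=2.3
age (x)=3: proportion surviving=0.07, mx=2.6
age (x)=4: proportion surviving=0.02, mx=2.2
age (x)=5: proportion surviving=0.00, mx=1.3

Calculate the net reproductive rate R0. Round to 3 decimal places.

lx·mx by age: 0, 0.8, 0.437, 0.182, 0.044, 0
R0 = Σ lx·mx = 1.463 → 1.463

1.463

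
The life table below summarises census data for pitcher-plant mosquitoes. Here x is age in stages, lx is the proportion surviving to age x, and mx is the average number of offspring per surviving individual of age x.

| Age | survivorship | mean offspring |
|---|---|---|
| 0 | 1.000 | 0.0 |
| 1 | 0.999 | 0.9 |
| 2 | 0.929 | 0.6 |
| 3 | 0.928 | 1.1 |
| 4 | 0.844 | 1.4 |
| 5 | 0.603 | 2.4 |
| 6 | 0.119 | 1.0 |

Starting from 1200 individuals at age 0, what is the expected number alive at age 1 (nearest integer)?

Expected survivors = N0 · l_1 = 1200 × 0.999 = 1198.8 → 1199

1199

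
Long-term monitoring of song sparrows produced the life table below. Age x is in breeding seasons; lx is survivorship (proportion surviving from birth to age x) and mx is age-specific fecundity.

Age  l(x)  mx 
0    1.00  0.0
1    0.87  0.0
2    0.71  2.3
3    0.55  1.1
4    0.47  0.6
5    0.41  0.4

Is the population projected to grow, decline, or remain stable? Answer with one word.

growing

R0 = Σ lx·mx = 0 + 0 + 1.633 + 0.605 + 0.282 + 0.164 = 2.684
R0 > 1, so the population is growing.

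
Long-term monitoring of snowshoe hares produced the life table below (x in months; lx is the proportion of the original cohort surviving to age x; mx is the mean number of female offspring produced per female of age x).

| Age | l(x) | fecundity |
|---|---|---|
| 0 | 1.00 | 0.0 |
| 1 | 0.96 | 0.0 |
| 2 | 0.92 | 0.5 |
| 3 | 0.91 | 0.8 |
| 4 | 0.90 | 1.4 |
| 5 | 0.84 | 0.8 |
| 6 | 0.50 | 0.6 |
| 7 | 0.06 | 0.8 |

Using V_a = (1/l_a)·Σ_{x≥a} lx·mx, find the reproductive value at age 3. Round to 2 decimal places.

3.31

lx·mx for x ≥ 3: 0.728, 1.26, 0.672, 0.3, 0.048 → sum = 3.008
V_3 = 3.008 / l_3 = 3.008 / 0.91 = 3.305495… → 3.31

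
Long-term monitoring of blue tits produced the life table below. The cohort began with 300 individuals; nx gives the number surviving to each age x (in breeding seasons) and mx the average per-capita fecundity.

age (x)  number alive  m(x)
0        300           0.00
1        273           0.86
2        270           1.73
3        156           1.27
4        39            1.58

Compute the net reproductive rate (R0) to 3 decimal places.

lx = nx/n0 = nx/300: 1, 0.91, 0.9, 0.52, 0.13
lx·mx by age: 0, 0.7826, 1.557, 0.6604, 0.2054
R0 = Σ lx·mx = 3.2054 → 3.205

3.205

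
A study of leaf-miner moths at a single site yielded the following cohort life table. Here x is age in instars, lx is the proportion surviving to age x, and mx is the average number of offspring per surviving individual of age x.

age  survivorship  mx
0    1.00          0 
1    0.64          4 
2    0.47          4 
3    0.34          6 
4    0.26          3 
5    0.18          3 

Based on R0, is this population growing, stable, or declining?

R0 = Σ lx·mx = 0 + 2.56 + 1.88 + 2.04 + 0.78 + 0.54 = 7.8
R0 > 1, so the population is growing.

growing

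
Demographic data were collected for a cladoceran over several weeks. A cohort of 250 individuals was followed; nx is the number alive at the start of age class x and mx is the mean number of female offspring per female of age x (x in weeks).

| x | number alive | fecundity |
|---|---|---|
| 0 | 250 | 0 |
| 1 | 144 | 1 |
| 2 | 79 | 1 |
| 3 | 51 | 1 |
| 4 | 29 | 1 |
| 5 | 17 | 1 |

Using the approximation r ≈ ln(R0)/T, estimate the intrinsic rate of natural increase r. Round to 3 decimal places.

lx = nx/n0 = nx/250: 1, 0.576, 0.316, 0.204, 0.116, 0.068
R0 = Σ lx·mx = 0 + 0.576 + 0.316 + 0.204 + 0.116 + 0.068 = 1.28
Σ x·lx·mx = 2.624; T = 2.624/1.28 = 2.05
r ≈ ln(R0)/T = ln(1.28)/2.05 = 0.12042… → 0.120

0.120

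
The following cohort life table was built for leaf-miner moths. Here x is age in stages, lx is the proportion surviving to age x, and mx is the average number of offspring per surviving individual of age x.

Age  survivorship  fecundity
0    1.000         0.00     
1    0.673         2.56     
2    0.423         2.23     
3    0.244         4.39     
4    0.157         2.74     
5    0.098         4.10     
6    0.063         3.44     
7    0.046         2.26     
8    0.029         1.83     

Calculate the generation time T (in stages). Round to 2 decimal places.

2.63

lx·mx: 0, 1.72288, 0.94329, 1.07116, 0.43018, 0.4018, 0.21672, 0.10396, 0.05307 → R0 = 4.94306
x·lx·mx: 0, 1.72288, 1.88658, 3.21348, 1.72072, 2.009, 1.30032, 0.72772, 0.42456 → Σ = 13.00526
T = 13.00526 / 4.94306 = 2.631014… → 2.63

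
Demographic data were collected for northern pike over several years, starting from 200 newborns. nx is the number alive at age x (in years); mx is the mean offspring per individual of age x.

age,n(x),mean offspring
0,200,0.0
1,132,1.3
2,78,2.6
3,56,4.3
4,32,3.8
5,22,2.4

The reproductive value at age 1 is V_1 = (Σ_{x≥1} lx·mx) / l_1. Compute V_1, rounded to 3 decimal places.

lx = nx/n0 = nx/200: 1, 0.66, 0.39, 0.28, 0.16, 0.11
lx·mx for x ≥ 1: 0.858, 1.014, 1.204, 0.608, 0.264 → sum = 3.948
V_1 = 3.948 / l_1 = 3.948 / 0.66 = 5.981818… → 5.982

5.982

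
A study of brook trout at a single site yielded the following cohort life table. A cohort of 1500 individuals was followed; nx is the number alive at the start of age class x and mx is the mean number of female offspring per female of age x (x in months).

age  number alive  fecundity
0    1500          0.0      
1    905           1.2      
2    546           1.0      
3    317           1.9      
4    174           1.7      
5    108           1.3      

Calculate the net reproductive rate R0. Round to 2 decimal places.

lx = nx/n0 = nx/1500: 1, 0.60333…, 0.364, 0.21133…, 0.116, 0.072
lx·mx by age: 0, 0.724…, 0.364, 0.401533…, 0.1972, 0.0936
R0 = Σ lx·mx = 1.780333… → 1.78

1.78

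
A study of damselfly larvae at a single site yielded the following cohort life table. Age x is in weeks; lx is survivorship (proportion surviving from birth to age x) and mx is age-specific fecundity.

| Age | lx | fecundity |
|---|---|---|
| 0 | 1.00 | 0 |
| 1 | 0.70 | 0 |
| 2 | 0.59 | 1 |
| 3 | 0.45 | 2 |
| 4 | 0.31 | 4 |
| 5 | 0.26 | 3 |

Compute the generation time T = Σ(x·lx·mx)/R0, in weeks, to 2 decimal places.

lx·mx: 0, 0, 0.59, 0.9, 1.24, 0.78 → R0 = 3.51
x·lx·mx: 0, 0, 1.18, 2.7, 4.96, 3.9 → Σ = 12.74
T = 12.74 / 3.51 = 3.62963… → 3.63

3.63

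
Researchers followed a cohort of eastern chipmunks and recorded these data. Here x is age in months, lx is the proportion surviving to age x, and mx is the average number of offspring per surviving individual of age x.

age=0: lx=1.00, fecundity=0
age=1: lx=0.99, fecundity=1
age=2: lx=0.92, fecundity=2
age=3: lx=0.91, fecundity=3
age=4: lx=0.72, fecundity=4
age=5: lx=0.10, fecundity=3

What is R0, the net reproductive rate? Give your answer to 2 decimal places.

8.74

lx·mx by age: 0, 0.99, 1.84, 2.73, 2.88, 0.3
R0 = Σ lx·mx = 8.74 → 8.74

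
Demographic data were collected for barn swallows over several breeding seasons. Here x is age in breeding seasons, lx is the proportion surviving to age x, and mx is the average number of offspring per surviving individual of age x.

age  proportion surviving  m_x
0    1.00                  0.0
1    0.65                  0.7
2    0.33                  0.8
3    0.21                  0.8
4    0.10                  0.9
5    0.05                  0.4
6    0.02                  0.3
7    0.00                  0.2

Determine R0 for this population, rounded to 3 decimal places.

lx·mx by age: 0, 0.455, 0.264, 0.168, 0.09, 0.02, 0.006, 0
R0 = Σ lx·mx = 1.003 → 1.003

1.003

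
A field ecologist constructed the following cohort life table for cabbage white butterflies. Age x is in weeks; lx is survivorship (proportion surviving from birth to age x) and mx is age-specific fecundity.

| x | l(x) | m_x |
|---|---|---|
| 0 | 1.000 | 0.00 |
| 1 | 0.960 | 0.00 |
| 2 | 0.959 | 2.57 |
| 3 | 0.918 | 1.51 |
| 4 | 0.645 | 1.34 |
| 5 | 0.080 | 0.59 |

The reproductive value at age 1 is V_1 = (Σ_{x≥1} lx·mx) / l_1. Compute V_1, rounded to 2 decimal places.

lx·mx for x ≥ 1: 0, 2.46463, 1.38618, 0.8643, 0.0472 → sum = 4.76231
V_1 = 4.76231 / l_1 = 4.76231 / 0.96 = 4.96074… → 4.96

4.96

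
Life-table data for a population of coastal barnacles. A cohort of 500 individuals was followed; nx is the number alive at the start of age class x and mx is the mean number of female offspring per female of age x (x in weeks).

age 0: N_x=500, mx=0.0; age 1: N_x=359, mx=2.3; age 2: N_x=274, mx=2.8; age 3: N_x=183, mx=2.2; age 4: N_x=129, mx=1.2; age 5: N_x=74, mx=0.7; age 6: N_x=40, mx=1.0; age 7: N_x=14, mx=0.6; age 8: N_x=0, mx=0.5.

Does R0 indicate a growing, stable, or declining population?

growing

lx = nx/n0 = nx/500: 1, 0.718, 0.548, 0.366, 0.258, 0.148, 0.08, 0.028, 0
R0 = Σ lx·mx = 0 + 1.6514 + 1.5344 + 0.8052 + 0.3096 + 0.1036 + 0.08 + 0.0168 + 0 = 4.501
R0 > 1, so the population is growing.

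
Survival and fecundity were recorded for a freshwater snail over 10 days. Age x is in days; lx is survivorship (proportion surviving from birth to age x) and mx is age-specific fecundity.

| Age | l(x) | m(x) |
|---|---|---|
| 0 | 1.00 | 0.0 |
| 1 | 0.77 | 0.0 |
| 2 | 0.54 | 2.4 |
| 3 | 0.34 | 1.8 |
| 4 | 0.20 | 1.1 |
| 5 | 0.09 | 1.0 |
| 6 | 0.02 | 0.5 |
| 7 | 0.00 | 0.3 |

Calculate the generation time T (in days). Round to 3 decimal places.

2.611

lx·mx: 0, 0, 1.296, 0.612, 0.22, 0.09, 0.01, 0 → R0 = 2.228
x·lx·mx: 0, 0, 2.592, 1.836, 0.88, 0.45, 0.06, 0 → Σ = 5.818
T = 5.818 / 2.228 = 2.611311… → 2.611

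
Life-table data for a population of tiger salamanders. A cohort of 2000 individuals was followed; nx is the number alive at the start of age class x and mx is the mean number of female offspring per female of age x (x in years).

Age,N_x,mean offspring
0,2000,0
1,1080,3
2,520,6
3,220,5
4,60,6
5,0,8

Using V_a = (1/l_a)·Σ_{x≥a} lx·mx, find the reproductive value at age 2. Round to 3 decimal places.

lx = nx/n0 = nx/2000: 1, 0.54, 0.26, 0.11, 0.03, 0
lx·mx for x ≥ 2: 1.56, 0.55, 0.18, 0 → sum = 2.29
V_2 = 2.29 / l_2 = 2.29 / 0.26 = 8.807692… → 8.808

8.808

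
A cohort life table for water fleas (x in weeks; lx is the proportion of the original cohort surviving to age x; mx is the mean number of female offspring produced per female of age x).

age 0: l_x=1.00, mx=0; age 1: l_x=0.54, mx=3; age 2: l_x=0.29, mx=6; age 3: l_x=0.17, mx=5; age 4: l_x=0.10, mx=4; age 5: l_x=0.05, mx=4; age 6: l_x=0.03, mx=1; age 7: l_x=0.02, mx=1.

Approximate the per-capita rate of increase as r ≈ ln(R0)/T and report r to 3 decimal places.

0.727

R0 = Σ lx·mx = 0 + 1.62 + 1.74 + 0.85 + 0.4 + 0.2 + 0.03 + 0.02 = 4.86
Σ x·lx·mx = 10.57; T = 10.57/4.86 = 2.1749…
r ≈ ln(R0)/T = ln(4.86)/2.1749… = 0.72695… → 0.727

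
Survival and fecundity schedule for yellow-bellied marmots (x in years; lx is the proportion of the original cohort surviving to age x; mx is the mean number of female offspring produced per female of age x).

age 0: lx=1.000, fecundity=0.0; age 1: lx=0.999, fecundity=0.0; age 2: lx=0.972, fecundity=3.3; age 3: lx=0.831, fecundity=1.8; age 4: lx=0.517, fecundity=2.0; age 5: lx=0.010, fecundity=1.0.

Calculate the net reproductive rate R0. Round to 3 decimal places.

5.747

lx·mx by age: 0, 0, 3.2076, 1.4958, 1.034, 0.01
R0 = Σ lx·mx = 5.7474 → 5.747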